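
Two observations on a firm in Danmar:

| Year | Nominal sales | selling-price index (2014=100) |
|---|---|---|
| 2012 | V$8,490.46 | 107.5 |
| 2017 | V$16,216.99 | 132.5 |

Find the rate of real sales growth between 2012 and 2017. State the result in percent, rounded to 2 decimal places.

54.96%

Real sales 2012 = 8490.46 / 1.075 = 7898.10.
Real sales 2017 = 16216.99 / 1.325 = 12239.24.
Real growth = 12239.24 / 7898.10 − 1 = 0.5496.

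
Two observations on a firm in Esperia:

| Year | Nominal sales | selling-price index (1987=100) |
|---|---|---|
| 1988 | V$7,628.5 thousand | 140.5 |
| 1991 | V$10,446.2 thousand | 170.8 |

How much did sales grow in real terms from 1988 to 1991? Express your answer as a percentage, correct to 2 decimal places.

12.64%

Real sales 1988 = 7628.5 / 1.405 = 5429.54.
Real sales 1991 = 10446.2 / 1.708 = 6116.04.
Real growth = 6116.04 / 5429.54 − 1 = 0.1264.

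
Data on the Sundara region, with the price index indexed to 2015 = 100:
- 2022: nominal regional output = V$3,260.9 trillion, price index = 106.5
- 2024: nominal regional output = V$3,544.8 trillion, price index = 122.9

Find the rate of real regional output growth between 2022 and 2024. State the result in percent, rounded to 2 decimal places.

Deflate each year: 2022 → 3260.9/1.065 = 3061.88; 2024 → 3544.8/1.229 = 2884.30.
So real regional output changed by 2884.30/3061.88 − 1 = -0.0580, i.e. -5.80%.

-5.80%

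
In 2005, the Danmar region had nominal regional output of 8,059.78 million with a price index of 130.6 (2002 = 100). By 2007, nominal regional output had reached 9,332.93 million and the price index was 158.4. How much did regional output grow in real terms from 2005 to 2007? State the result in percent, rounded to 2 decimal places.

-4.53%

Real regional output 2005 = 8059.78 / 1.306 = 6171.35.
Real regional output 2007 = 9332.93 / 1.584 = 5892.00.
Real growth = 5892.00 / 6171.35 − 1 = -0.0453.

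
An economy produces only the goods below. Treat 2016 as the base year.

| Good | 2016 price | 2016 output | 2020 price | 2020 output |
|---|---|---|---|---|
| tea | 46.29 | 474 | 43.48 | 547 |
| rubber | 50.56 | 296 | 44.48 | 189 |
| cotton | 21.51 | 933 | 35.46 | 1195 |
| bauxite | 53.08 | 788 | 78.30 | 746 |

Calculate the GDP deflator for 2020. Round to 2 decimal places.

Nominal GDP 2020 = 43.48·547 + 44.48·189 + 35.46·1195 + 78.30·746 = 132976.78.
Real GDP 2020 (at 2016 prices) = 46.29·547 + 50.56·189 + 21.51·1195 + 53.08·746 = 100178.60.
Deflator = Nominal/Real × 100 = 132976.78/100178.60 × 100 = 132.740.

132.74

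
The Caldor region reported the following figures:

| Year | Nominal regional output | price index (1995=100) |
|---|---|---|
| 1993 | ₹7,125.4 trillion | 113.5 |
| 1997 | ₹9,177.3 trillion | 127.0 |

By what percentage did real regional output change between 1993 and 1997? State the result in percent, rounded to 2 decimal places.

Deflate each year: 1993 → 7125.4/1.135 = 6277.89; 1997 → 9177.3/1.270 = 7226.22.
So real regional output changed by 7226.22/6277.89 − 1 = 0.1511, i.e. 15.11%.

15.11%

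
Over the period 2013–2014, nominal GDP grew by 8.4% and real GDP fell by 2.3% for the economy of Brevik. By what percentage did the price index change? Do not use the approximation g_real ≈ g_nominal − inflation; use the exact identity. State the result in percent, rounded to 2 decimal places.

(1 + g_nom) = (1 + g_real)(1 + π), so π = 1.0840 / 0.9770 − 1 = 0.10952.

10.95%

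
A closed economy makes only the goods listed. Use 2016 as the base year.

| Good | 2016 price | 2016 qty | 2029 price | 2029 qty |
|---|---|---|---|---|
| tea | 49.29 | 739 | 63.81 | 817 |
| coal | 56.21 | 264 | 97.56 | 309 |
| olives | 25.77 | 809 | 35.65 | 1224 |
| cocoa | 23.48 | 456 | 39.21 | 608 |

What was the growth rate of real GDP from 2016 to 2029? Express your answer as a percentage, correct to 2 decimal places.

24.92%

Real GDP 2016 = Nominal GDP 2016 = 49.29·739 + 56.21·264 + 25.77·809 + 23.48·456 = 82819.56.
Real GDP 2029 (at 2016 prices) = 49.29·817 + 56.21·309 + 25.77·1224 + 23.48·608 = 103457.14.
Real growth = 103457.14/82819.56 − 1 = 0.2492.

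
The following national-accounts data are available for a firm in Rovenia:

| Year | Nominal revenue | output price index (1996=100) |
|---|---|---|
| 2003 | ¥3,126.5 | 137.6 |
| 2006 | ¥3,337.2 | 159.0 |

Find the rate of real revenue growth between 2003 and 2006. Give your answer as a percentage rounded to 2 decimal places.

-7.63%

Real revenue 2003 = 3126.5 / 1.376 = 2272.17.
Real revenue 2006 = 3337.2 / 1.590 = 2098.87.
Real growth = 2098.87 / 2272.17 − 1 = -0.0763.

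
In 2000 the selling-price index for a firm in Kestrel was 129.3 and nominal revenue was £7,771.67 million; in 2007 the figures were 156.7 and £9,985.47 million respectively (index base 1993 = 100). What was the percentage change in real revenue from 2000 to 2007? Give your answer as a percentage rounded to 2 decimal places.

Real revenue 2000 = 7771.67 / 1.293 = 6010.57.
Real revenue 2007 = 9985.47 / 1.567 = 6372.35.
Real growth = 6372.35 / 6010.57 − 1 = 0.0602.

6.02%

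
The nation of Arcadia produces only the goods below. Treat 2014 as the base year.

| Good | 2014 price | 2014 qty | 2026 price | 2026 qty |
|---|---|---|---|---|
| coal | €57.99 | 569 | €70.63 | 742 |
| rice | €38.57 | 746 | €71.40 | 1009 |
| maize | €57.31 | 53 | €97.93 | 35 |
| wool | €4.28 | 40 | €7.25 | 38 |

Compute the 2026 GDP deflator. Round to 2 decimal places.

152.36

Nominal GDP 2026 = 70.63·742 + 71.40·1009 + 97.93·35 + 7.25·38 = 128153.11.
Real GDP 2026 (at 2014 prices) = 57.99·742 + 38.57·1009 + 57.31·35 + 4.28·38 = 84114.20.
Deflator = Nominal/Real × 100 = 128153.11/84114.20 × 100 = 152.356.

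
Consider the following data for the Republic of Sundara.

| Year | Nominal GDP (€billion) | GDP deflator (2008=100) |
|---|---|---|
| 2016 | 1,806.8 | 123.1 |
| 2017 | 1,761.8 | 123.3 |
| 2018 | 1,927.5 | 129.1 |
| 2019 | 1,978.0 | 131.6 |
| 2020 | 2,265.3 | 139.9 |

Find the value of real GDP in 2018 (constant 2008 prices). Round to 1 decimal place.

Real GDP 2018 = 1927.5 / 1.291 = 1493.03.

€1,493.0 billion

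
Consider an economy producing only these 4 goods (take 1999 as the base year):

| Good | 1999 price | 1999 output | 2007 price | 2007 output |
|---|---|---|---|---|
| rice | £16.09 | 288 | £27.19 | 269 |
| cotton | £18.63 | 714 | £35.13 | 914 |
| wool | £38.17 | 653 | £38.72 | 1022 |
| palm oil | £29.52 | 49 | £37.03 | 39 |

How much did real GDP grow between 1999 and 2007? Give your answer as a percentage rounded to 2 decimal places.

38.84%

Real GDP 1999 = Nominal GDP 1999 = 16.09·288 + 18.63·714 + 38.17·653 + 29.52·49 = 44307.23.
Real GDP 2007 (at 1999 prices) = 16.09·269 + 18.63·914 + 38.17·1022 + 29.52·39 = 61517.05.
Real growth = 61517.05/44307.23 − 1 = 0.3884.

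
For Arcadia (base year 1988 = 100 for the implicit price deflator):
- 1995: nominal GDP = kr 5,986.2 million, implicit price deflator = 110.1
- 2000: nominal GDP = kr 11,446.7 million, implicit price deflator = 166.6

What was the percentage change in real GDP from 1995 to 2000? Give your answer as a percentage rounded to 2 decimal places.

26.37%

Real GDP 1995 = 5986.2 / 1.101 = 5437.06.
Real GDP 2000 = 11446.7 / 1.666 = 6870.77.
Real growth = 6870.77 / 5437.06 − 1 = 0.2637.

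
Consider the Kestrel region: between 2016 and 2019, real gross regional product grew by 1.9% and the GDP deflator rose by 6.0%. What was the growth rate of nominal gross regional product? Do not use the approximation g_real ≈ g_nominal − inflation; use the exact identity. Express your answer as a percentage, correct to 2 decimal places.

8.01%

(1 + g_nom) = (1 + g_real)(1 + π) = 1.0190 × 1.0600 = 1.08014.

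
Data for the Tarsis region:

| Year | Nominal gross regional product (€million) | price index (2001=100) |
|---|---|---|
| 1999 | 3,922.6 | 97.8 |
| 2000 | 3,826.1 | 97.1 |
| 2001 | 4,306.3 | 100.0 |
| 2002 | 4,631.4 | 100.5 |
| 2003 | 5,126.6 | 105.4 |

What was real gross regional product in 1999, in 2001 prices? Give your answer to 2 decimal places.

€4,010.84 million

Real gross regional product 1999 = 3922.6 / 0.978 = 4010.84.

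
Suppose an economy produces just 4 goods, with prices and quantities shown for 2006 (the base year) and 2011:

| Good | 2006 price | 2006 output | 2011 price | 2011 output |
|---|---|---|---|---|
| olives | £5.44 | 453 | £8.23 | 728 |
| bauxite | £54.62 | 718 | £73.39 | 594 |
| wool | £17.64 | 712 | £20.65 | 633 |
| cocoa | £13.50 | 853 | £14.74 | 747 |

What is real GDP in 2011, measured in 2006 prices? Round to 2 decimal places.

Real GDP 2011 = Σ (p_2006 × q_2011) = 5.44·728 + 54.62·594 + 17.64·633 + 13.50·747 = 57655.22.

£57655.22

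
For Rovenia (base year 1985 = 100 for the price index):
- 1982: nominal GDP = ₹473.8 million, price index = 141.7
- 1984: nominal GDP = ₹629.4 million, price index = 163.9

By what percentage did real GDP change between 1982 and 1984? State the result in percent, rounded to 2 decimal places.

14.85%

Real GDP 1982 = 473.8 / 1.417 = 334.37.
Real GDP 1984 = 629.4 / 1.639 = 384.01.
Real growth = 384.01 / 334.37 − 1 = 0.1485.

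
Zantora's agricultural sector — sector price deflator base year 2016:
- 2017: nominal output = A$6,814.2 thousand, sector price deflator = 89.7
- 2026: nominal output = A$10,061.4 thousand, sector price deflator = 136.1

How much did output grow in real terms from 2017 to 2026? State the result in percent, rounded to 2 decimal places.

Deflate each year: 2017 → 6814.2/0.897 = 7596.66; 2026 → 10061.4/1.361 = 7392.65.
So real output changed by 7392.65/7596.66 − 1 = -0.0269, i.e. -2.69%.

-2.69%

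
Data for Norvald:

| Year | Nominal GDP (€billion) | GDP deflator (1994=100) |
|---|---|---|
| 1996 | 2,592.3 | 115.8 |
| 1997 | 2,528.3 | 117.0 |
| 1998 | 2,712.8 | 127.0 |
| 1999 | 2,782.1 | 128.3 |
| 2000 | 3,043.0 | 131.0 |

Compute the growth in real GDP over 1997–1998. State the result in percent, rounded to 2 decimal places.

Real GDP 1997 = 2528.3/1.170 = 2160.94.
Real GDP 1998 = 2712.8/1.270 = 2136.06.
Change = 2136.06/2160.94 − 1 = -0.0115.

-1.15%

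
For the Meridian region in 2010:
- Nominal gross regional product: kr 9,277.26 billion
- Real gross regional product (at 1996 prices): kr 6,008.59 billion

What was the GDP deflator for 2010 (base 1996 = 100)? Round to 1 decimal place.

GDP deflator = (Nominal / Real) × 100 = 9277.26 / 6008.59 × 100 = 154.40.

154.4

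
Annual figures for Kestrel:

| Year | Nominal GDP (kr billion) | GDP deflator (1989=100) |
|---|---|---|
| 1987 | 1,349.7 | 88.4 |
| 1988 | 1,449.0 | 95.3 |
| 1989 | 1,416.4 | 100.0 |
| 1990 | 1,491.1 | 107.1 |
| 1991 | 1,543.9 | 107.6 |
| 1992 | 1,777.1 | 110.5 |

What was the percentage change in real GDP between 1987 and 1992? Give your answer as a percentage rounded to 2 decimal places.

Real GDP 1987 = 1349.7/0.884 = 1526.81.
Real GDP 1992 = 1777.1/1.105 = 1608.24.
Change = 1608.24/1526.81 − 1 = 0.0533.

5.33%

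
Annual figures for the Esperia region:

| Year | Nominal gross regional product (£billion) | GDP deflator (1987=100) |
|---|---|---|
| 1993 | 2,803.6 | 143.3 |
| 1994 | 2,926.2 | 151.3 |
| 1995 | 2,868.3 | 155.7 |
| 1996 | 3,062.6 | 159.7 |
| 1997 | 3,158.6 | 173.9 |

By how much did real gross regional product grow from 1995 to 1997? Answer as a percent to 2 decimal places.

-1.40%

Real gross regional product 1995 = 2868.3/1.557 = 1842.20.
Real gross regional product 1997 = 3158.6/1.739 = 1816.33.
Change = 1816.33/1842.20 − 1 = -0.0140.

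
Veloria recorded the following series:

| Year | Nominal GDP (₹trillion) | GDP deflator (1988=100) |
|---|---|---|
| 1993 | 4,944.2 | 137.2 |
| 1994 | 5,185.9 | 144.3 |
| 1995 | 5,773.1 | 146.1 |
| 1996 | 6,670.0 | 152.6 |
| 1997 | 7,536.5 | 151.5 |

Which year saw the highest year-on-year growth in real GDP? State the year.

1997

1994: real = 5185.9/1.443 = 3593.83; growth vs 1993 (3603.64) = -0.27%.
1995: real = 5773.1/1.461 = 3951.47; growth vs 1994 (3593.83) = 9.95%.
1996: real = 6670.0/1.526 = 4370.90; growth vs 1995 (3951.47) = 10.61%.
1997: real = 7536.5/1.515 = 4974.59; growth vs 1996 (4370.90) = 13.81%.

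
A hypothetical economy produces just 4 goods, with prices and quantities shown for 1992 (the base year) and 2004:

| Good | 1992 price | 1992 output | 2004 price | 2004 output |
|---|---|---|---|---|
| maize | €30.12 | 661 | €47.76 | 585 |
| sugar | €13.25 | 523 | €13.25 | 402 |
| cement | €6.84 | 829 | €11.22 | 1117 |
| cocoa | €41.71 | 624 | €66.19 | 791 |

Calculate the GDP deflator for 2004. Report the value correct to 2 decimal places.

154.38

Nominal GDP 2004 = 47.76·585 + 13.25·402 + 11.22·1117 + 66.19·791 = 98155.13.
Real GDP 2004 (at 1992 prices) = 30.12·585 + 13.25·402 + 6.84·1117 + 41.71·791 = 63579.59.
Deflator = Nominal/Real × 100 = 98155.13/63579.59 × 100 = 154.382.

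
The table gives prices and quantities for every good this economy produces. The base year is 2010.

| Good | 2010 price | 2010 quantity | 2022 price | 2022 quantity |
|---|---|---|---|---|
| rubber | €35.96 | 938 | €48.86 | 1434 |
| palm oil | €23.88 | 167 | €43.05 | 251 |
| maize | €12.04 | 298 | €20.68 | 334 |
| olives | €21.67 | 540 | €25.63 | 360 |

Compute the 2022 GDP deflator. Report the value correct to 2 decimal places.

Nominal GDP 2022 = 48.86·1434 + 43.05·251 + 20.68·334 + 25.63·360 = 97004.71.
Real GDP 2022 (at 2010 prices) = 35.96·1434 + 23.88·251 + 12.04·334 + 21.67·360 = 69383.08.
Deflator = Nominal/Real × 100 = 97004.71/69383.08 × 100 = 139.810.

139.81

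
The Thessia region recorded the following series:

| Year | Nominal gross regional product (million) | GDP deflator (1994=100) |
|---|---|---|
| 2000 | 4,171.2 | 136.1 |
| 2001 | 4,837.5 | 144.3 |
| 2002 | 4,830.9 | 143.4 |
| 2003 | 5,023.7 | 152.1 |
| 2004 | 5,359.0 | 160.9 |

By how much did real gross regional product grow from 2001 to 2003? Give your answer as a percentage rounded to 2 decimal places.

-1.48%

Real gross regional product 2001 = 4837.5/1.443 = 3352.39.
Real gross regional product 2003 = 5023.7/1.521 = 3302.89.
Change = 3302.89/3352.39 − 1 = -0.0148.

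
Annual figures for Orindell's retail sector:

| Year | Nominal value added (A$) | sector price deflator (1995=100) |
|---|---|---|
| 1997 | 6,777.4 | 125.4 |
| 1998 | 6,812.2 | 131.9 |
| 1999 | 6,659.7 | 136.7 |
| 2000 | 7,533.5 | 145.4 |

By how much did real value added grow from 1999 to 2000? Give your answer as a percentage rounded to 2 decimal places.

6.35%

Real value added 1999 = 6659.7/1.367 = 4871.76.
Real value added 2000 = 7533.5/1.454 = 5181.22.
Change = 5181.22/4871.76 − 1 = 0.0635.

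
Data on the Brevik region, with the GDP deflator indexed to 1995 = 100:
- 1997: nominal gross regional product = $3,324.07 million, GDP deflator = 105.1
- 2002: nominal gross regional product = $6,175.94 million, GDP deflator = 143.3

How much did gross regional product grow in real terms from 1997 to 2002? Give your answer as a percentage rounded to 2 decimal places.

36.27%

Real gross regional product 1997 = 3324.07 / 1.051 = 3162.77.
Real gross regional product 2002 = 6175.94 / 1.433 = 4309.80.
Real growth = 4309.80 / 3162.77 − 1 = 0.3627.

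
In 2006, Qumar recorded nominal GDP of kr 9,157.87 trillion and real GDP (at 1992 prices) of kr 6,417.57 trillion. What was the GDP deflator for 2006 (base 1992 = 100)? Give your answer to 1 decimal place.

142.7

GDP deflator = (Nominal / Real) × 100 = 9157.87 / 6417.57 × 100 = 142.70.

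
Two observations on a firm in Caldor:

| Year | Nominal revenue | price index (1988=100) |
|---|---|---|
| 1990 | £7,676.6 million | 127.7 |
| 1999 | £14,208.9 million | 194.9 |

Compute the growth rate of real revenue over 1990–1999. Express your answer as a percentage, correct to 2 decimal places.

Real revenue 1990 = 7676.6 / 1.277 = 6011.43.
Real revenue 1999 = 14208.9 / 1.949 = 7290.35.
Real growth = 7290.35 / 6011.43 − 1 = 0.2127.

21.27%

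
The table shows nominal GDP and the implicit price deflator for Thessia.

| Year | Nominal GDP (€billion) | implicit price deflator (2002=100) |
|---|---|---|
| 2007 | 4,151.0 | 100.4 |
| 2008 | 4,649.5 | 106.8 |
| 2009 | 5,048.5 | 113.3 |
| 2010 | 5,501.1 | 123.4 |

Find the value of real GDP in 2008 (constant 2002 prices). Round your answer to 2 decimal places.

Real GDP 2008 = 4649.5 / 1.068 = 4353.46.

€4,353.46 billion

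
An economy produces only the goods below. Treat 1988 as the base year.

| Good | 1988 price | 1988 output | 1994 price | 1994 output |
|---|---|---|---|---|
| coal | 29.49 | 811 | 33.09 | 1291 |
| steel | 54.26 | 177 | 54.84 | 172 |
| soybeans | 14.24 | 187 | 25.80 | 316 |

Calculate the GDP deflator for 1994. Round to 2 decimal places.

116.18

Nominal GDP 1994 = 33.09·1291 + 54.84·172 + 25.80·316 = 60304.47.
Real GDP 1994 (at 1988 prices) = 29.49·1291 + 54.26·172 + 14.24·316 = 51904.15.
Deflator = Nominal/Real × 100 = 60304.47/51904.15 × 100 = 116.184.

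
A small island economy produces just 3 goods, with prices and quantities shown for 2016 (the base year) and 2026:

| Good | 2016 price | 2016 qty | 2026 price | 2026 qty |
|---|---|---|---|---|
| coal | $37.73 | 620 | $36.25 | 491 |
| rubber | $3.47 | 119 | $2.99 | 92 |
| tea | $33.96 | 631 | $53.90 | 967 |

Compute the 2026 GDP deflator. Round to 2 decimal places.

135.82

Nominal GDP 2026 = 36.25·491 + 2.99·92 + 53.90·967 = 70195.13.
Real GDP 2026 (at 2016 prices) = 37.73·491 + 3.47·92 + 33.96·967 = 51683.99.
Deflator = Nominal/Real × 100 = 70195.13/51683.99 × 100 = 135.816.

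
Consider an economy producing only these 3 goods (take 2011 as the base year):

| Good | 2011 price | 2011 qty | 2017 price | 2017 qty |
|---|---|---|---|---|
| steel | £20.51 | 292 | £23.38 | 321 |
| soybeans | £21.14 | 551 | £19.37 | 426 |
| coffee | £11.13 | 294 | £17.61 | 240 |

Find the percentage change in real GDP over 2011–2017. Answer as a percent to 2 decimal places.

-12.67%

Real GDP 2011 = Nominal GDP 2011 = 20.51·292 + 21.14·551 + 11.13·294 = 20909.28.
Real GDP 2017 (at 2011 prices) = 20.51·321 + 21.14·426 + 11.13·240 = 18260.55.
Real growth = 18260.55/20909.28 − 1 = -0.1267.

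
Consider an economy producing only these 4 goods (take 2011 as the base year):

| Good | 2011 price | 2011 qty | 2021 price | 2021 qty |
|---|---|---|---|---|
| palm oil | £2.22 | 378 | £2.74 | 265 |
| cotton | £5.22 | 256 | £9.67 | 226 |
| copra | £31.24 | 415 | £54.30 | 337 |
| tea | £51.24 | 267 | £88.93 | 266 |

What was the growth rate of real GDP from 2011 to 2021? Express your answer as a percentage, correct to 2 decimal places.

Real GDP 2011 = Nominal GDP 2011 = 2.22·378 + 5.22·256 + 31.24·415 + 51.24·267 = 28821.16.
Real GDP 2021 (at 2011 prices) = 2.22·265 + 5.22·226 + 31.24·337 + 51.24·266 = 25925.74.
Real growth = 25925.74/28821.16 − 1 = -0.1005.

-10.05%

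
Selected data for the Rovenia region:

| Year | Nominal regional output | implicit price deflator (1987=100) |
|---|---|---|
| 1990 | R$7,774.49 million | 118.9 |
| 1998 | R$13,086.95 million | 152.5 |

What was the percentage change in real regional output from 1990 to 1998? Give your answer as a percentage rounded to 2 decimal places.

31.24%

Real regional output 1990 = 7774.49 / 1.189 = 6538.68.
Real regional output 1998 = 13086.95 / 1.525 = 8581.61.
Real growth = 8581.61 / 6538.68 − 1 = 0.3124.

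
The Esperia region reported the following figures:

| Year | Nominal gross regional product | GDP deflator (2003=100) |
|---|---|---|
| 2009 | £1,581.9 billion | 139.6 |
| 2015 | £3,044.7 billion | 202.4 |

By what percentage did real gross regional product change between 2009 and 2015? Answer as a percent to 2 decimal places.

Real gross regional product 2009 = 1581.9 / 1.396 = 1133.17.
Real gross regional product 2015 = 3044.7 / 2.024 = 1504.30.
Real growth = 1504.30 / 1133.17 − 1 = 0.3275.

32.75%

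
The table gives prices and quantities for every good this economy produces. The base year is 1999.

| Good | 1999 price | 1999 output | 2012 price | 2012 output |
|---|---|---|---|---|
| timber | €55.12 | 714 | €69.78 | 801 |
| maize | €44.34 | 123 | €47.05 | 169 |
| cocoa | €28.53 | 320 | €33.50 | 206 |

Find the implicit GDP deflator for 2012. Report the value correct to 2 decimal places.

Nominal GDP 2012 = 69.78·801 + 47.05·169 + 33.50·206 = 70746.23.
Real GDP 2012 (at 1999 prices) = 55.12·801 + 44.34·169 + 28.53·206 = 57521.76.
Deflator = Nominal/Real × 100 = 70746.23/57521.76 × 100 = 122.990.

122.99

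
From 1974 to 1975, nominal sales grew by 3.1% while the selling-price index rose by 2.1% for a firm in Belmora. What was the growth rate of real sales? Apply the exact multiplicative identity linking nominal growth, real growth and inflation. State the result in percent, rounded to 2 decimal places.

(1 + g_nom) = (1 + g_real)(1 + π), so g_real = 1.0310 / 1.0210 − 1 = 0.00979.

0.98%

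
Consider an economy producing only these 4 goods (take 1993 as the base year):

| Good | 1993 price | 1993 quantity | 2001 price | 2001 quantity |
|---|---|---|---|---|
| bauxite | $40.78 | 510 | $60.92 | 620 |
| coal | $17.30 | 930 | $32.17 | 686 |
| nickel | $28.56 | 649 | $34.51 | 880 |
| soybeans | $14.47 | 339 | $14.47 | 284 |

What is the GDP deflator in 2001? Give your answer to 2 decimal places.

Nominal GDP 2001 = 60.92·620 + 32.17·686 + 34.51·880 + 14.47·284 = 94317.30.
Real GDP 2001 (at 1993 prices) = 40.78·620 + 17.30·686 + 28.56·880 + 14.47·284 = 66393.68.
Deflator = Nominal/Real × 100 = 94317.30/66393.68 × 100 = 142.058.

142.06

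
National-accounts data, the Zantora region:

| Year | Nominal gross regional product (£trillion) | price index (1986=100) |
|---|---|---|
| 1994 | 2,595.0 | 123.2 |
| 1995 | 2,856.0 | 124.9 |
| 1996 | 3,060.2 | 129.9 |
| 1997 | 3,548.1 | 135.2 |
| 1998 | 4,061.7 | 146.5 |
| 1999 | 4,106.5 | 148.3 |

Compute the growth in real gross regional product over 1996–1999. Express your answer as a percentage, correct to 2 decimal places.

Real gross regional product 1996 = 3060.2/1.299 = 2355.81.
Real gross regional product 1999 = 4106.5/1.483 = 2769.05.
Change = 2769.05/2355.81 − 1 = 0.1754.

17.54%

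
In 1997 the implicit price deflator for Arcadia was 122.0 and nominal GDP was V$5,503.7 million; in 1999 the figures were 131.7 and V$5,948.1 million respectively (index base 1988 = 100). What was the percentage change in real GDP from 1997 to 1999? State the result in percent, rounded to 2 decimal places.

0.11%

Deflate each year: 1997 → 5503.7/1.220 = 4511.23; 1999 → 5948.1/1.317 = 4516.40.
So real GDP changed by 4516.40/4511.23 − 1 = 0.0011, i.e. 0.11%.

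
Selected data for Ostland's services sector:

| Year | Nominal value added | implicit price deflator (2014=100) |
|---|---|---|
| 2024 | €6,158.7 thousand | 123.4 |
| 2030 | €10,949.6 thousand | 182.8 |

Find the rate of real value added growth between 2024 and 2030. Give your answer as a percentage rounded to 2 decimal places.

20.02%

Deflate each year: 2024 → 6158.7/1.234 = 4990.84; 2030 → 10949.6/1.828 = 5989.93.
So real value added changed by 5989.93/4990.84 − 1 = 0.2002, i.e. 20.02%.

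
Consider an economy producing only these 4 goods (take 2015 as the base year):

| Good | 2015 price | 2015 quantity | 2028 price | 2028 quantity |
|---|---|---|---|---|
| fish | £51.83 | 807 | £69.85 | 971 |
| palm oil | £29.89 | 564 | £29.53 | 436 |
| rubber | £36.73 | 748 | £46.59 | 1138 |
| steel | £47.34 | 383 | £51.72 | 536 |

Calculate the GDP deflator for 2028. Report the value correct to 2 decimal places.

123.68

Nominal GDP 2028 = 69.85·971 + 29.53·436 + 46.59·1138 + 51.72·536 = 161440.77.
Real GDP 2028 (at 2015 prices) = 51.83·971 + 29.89·436 + 36.73·1138 + 47.34·536 = 130531.95.
Deflator = Nominal/Real × 100 = 161440.77/130531.95 × 100 = 123.679.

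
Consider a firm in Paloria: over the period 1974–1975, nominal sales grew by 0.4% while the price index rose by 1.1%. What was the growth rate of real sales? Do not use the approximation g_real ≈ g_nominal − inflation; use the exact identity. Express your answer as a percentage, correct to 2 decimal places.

-0.69%

(1 + g_nom) = (1 + g_real)(1 + π), so g_real = 1.0040 / 1.0110 − 1 = -0.00692.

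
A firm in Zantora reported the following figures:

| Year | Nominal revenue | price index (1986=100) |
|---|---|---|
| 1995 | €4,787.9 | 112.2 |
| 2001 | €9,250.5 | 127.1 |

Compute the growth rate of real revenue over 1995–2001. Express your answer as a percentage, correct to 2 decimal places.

70.56%

Deflate each year: 1995 → 4787.9/1.122 = 4267.29; 2001 → 9250.5/1.271 = 7278.13.
So real revenue changed by 7278.13/4267.29 − 1 = 0.7056, i.e. 70.56%.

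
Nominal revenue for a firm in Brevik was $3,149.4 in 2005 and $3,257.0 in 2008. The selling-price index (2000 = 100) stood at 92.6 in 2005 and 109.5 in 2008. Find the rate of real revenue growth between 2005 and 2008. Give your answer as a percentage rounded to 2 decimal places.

Deflate each year: 2005 → 3149.4/0.926 = 3401.08; 2008 → 3257.0/1.095 = 2974.43.
So real revenue changed by 2974.43/3401.08 − 1 = -0.1254, i.e. -12.54%.

-12.54%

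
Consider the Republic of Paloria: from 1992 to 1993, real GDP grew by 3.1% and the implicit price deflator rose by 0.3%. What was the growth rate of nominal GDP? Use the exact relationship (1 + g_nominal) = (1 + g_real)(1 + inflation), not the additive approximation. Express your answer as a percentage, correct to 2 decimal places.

3.41%

(1 + g_nom) = (1 + g_real)(1 + π) = 1.0310 × 1.0030 = 1.03409.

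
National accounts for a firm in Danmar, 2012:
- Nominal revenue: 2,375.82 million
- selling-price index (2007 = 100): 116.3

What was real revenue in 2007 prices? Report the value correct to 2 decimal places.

Real revenue = Nominal / (selling-price index/100) = 2375.82 / 1.163 = 2042.84.

2,042.84 million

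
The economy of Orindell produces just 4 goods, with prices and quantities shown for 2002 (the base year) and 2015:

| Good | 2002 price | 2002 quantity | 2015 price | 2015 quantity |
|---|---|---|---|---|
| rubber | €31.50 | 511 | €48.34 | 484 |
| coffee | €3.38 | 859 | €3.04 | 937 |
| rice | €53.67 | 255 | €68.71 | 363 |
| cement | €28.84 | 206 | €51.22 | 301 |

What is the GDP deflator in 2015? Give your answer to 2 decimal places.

Nominal GDP 2015 = 48.34·484 + 3.04·937 + 68.71·363 + 51.22·301 = 66603.99.
Real GDP 2015 (at 2002 prices) = 31.50·484 + 3.38·937 + 53.67·363 + 28.84·301 = 46576.11.
Deflator = Nominal/Real × 100 = 66603.99/46576.11 × 100 = 143.000.

143.00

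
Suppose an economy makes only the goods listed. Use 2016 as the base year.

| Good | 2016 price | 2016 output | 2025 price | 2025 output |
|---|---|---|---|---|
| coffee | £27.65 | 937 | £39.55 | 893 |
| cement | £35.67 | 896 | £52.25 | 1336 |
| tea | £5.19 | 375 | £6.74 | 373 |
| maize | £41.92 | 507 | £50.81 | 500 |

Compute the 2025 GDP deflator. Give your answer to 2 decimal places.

Nominal GDP 2025 = 39.55·893 + 52.25·1336 + 6.74·373 + 50.81·500 = 133043.17.
Real GDP 2025 (at 2016 prices) = 27.65·893 + 35.67·1336 + 5.19·373 + 41.92·500 = 95242.44.
Deflator = Nominal/Real × 100 = 133043.17/95242.44 × 100 = 139.689.

139.69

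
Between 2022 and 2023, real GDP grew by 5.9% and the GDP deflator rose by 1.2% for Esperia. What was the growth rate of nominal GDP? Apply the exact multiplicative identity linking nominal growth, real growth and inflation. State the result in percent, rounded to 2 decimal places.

(1 + g_nom) = (1 + g_real)(1 + π) = 1.0590 × 1.0120 = 1.07171.

7.17%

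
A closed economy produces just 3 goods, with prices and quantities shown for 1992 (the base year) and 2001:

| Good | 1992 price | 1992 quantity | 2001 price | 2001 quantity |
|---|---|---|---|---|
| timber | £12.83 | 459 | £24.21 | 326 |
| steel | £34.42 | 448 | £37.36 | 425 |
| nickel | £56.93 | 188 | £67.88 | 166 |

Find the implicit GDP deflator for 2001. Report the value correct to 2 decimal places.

Nominal GDP 2001 = 24.21·326 + 37.36·425 + 67.88·166 = 35038.54.
Real GDP 2001 (at 1992 prices) = 12.83·326 + 34.42·425 + 56.93·166 = 28261.46.
Deflator = Nominal/Real × 100 = 35038.54/28261.46 × 100 = 123.980.

123.98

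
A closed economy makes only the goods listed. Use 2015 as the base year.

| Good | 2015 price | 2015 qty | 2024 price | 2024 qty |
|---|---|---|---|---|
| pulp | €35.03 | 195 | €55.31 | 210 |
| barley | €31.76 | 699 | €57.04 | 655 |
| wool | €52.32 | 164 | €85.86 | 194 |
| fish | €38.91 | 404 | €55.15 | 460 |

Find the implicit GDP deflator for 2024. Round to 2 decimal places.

161.90

Nominal GDP 2024 = 55.31·210 + 57.04·655 + 85.86·194 + 55.15·460 = 91002.14.
Real GDP 2024 (at 2015 prices) = 35.03·210 + 31.76·655 + 52.32·194 + 38.91·460 = 56207.78.
Deflator = Nominal/Real × 100 = 91002.14/56207.78 × 100 = 161.903.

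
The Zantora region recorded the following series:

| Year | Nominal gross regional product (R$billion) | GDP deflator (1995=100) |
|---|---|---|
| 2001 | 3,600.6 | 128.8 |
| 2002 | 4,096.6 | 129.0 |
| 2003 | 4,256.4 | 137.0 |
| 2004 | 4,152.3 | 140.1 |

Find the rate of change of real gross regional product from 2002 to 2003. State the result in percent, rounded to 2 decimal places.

Real gross regional product 2002 = 4096.6/1.290 = 3175.66.
Real gross regional product 2003 = 4256.4/1.370 = 3106.86.
Change = 3106.86/3175.66 − 1 = -0.0217.

-2.17%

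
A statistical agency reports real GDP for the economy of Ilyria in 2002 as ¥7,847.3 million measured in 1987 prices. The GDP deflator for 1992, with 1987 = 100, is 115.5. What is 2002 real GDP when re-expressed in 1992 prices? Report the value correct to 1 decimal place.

¥9,063.6 million

Real GDP in 1992 prices = Real GDP in 1987 prices × (P_1992/P_1987) = 7847.3 × 1.155 = 9063.63.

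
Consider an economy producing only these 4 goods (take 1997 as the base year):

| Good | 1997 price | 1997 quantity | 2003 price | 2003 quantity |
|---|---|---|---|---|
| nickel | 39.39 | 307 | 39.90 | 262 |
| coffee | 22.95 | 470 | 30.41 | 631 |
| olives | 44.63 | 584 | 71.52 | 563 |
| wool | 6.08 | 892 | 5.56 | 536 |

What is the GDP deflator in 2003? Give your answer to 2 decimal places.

137.04

Nominal GDP 2003 = 39.90·262 + 30.41·631 + 71.52·563 + 5.56·536 = 72888.43.
Real GDP 2003 (at 1997 prices) = 39.39·262 + 22.95·631 + 44.63·563 + 6.08·536 = 53187.20.
Deflator = Nominal/Real × 100 = 72888.43/53187.20 × 100 = 137.041.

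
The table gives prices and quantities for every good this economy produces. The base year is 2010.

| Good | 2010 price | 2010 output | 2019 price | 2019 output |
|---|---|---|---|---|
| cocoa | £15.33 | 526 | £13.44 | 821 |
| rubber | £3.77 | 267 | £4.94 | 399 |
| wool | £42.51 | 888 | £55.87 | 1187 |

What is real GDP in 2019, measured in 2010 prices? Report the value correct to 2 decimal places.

£64549.53

Real GDP 2019 = Σ (p_2010 × q_2019) = 15.33·821 + 3.77·399 + 42.51·1187 = 64549.53.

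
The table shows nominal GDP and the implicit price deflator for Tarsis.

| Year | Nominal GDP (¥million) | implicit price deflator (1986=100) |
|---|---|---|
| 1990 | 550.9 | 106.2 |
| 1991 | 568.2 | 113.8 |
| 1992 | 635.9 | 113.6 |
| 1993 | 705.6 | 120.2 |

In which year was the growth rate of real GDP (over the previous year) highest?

1991: real = 568.2/1.138 = 499.30; growth vs 1990 (518.74) = -3.75%.
1992: real = 635.9/1.136 = 559.77; growth vs 1991 (499.30) = 12.11%.
1993: real = 705.6/1.202 = 587.02; growth vs 1992 (559.77) = 4.87%.

1992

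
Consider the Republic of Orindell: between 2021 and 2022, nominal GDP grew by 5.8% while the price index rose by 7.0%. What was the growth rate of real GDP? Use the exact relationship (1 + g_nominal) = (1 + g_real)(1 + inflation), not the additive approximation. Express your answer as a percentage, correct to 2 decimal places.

(1 + g_nom) = (1 + g_real)(1 + π), so g_real = 1.0580 / 1.0700 − 1 = -0.01121.

-1.12%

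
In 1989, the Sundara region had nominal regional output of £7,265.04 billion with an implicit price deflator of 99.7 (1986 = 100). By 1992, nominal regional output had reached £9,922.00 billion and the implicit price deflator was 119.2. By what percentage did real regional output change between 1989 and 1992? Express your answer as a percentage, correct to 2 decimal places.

Real regional output 1989 = 7265.04 / 0.997 = 7286.90.
Real regional output 1992 = 9922.00 / 1.192 = 8323.83.
Real growth = 8323.83 / 7286.90 − 1 = 0.1423.

14.23%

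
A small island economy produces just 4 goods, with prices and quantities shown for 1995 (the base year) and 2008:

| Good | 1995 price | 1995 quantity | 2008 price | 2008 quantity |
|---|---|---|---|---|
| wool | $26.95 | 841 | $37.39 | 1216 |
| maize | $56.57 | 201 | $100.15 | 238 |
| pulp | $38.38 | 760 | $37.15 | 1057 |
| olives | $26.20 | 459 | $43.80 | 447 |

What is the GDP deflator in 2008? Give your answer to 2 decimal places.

Nominal GDP 2008 = 37.39·1216 + 100.15·238 + 37.15·1057 + 43.80·447 = 128148.09.
Real GDP 2008 (at 1995 prices) = 26.95·1216 + 56.57·238 + 38.38·1057 + 26.20·447 = 98513.92.
Deflator = Nominal/Real × 100 = 128148.09/98513.92 × 100 = 130.081.

130.08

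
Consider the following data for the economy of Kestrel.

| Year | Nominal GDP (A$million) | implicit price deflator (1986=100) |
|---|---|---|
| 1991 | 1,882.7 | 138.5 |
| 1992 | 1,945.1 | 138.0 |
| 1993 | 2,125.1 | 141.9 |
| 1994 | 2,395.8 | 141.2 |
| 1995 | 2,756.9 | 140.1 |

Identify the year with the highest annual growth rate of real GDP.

1995

1992: real = 1945.1/1.380 = 1409.49; growth vs 1991 (1359.35) = 3.69%.
1993: real = 2125.1/1.419 = 1497.60; growth vs 1992 (1409.49) = 6.25%.
1994: real = 2395.8/1.412 = 1696.74; growth vs 1993 (1497.60) = 13.30%.
1995: real = 2756.9/1.401 = 1967.81; growth vs 1994 (1696.74) = 15.98%.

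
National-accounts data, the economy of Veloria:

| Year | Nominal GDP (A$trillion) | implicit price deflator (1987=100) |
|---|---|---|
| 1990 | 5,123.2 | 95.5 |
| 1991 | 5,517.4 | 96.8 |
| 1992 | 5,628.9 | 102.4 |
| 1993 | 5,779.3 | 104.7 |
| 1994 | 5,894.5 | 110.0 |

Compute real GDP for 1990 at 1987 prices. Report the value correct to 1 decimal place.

A$5,364.6 trillion

Real GDP 1990 = 5123.2 / 0.955 = 5364.61.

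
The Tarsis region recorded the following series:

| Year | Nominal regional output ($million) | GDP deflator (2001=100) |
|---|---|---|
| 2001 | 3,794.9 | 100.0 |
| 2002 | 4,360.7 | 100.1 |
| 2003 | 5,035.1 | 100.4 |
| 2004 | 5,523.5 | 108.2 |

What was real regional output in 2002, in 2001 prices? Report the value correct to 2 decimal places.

$4,356.34 million

Real regional output 2002 = 4360.7 / 1.001 = 4356.34.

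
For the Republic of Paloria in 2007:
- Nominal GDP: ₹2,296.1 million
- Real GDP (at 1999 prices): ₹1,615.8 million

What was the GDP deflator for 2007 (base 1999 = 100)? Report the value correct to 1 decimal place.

142.1

GDP deflator = (Nominal / Real) × 100 = 2296.1 / 1615.8 × 100 = 142.10.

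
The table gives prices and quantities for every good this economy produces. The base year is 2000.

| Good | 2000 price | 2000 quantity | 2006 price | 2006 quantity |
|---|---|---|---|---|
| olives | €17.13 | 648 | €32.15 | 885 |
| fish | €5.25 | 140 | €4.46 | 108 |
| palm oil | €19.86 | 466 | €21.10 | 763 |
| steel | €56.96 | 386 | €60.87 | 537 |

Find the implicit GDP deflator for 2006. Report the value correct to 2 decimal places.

126.44

Nominal GDP 2006 = 32.15·885 + 4.46·108 + 21.10·763 + 60.87·537 = 77720.92.
Real GDP 2006 (at 2000 prices) = 17.13·885 + 5.25·108 + 19.86·763 + 56.96·537 = 61467.75.
Deflator = Nominal/Real × 100 = 77720.92/61467.75 × 100 = 126.442.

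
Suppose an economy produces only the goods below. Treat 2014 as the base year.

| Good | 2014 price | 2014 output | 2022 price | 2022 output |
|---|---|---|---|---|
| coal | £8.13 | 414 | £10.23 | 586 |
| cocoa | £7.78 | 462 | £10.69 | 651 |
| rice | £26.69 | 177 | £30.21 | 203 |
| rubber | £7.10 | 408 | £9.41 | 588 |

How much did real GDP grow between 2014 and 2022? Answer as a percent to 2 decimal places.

33.20%

Real GDP 2014 = Nominal GDP 2014 = 8.13·414 + 7.78·462 + 26.69·177 + 7.10·408 = 14581.11.
Real GDP 2022 (at 2014 prices) = 8.13·586 + 7.78·651 + 26.69·203 + 7.10·588 = 19421.83.
Real growth = 19421.83/14581.11 − 1 = 0.3320.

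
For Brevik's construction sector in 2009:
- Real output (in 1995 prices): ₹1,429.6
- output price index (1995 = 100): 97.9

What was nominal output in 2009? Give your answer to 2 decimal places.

₹1,399.58

Nominal output = Real × (output price index/100) = 1429.6 × 0.979 = 1399.58.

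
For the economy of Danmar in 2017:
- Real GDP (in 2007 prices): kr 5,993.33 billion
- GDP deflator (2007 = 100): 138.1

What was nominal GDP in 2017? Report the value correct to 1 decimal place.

Nominal GDP = Real × (GDP deflator/100) = 5993.33 × 1.381 = 8276.79.

kr 8,276.8 billion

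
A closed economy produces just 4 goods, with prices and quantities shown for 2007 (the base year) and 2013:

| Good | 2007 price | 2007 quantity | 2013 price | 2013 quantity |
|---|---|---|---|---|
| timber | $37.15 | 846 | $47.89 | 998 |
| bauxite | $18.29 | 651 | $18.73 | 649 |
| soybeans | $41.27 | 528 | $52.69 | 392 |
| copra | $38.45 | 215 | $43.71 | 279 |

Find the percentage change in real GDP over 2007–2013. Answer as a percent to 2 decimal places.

3.35%

Real GDP 2007 = Nominal GDP 2007 = 37.15·846 + 18.29·651 + 41.27·528 + 38.45·215 = 73393.00.
Real GDP 2013 (at 2007 prices) = 37.15·998 + 18.29·649 + 41.27·392 + 38.45·279 = 75851.30.
Real growth = 75851.30/73393.00 − 1 = 0.0335.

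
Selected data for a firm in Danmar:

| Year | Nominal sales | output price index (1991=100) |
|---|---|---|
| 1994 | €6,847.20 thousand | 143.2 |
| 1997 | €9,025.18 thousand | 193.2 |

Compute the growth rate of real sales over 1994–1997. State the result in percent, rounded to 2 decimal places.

Real sales 1994 = 6847.20 / 1.432 = 4781.56.
Real sales 1997 = 9025.18 / 1.932 = 4671.42.
Real growth = 4671.42 / 4781.56 − 1 = -0.0230.

-2.30%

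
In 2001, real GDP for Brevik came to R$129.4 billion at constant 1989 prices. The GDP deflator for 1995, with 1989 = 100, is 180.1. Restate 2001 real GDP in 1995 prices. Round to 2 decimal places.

R$233.05 billion

Real GDP in 1995 prices = Real GDP in 1989 prices × (P_1995/P_1989) = 129.4 × 1.801 = 233.05.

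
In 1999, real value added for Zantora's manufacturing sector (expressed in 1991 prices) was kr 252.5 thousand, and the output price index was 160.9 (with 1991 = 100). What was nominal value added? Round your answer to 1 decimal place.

kr 406.3 thousand

Nominal value added = Real × (output price index/100) = 252.5 × 1.609 = 406.27.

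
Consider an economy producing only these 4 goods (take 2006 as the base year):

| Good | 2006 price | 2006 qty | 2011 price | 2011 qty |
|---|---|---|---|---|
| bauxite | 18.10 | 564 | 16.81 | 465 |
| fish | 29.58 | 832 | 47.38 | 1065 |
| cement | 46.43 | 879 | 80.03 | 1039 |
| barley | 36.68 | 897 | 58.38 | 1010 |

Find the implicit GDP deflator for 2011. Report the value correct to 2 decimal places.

160.05

Nominal GDP 2011 = 16.81·465 + 47.38·1065 + 80.03·1039 + 58.38·1010 = 200391.32.
Real GDP 2011 (at 2006 prices) = 18.10·465 + 29.58·1065 + 46.43·1039 + 36.68·1010 = 125206.77.
Deflator = Nominal/Real × 100 = 200391.32/125206.77 × 100 = 160.048.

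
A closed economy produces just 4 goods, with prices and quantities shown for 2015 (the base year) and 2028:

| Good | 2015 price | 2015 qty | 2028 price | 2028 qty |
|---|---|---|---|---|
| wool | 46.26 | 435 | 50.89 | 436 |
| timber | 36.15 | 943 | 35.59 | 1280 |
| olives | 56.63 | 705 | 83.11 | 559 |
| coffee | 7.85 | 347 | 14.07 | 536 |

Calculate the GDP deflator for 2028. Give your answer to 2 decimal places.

Nominal GDP 2028 = 50.89·436 + 35.59·1280 + 83.11·559 + 14.07·536 = 121743.25.
Real GDP 2028 (at 2015 prices) = 46.26·436 + 36.15·1280 + 56.63·559 + 7.85·536 = 102305.13.
Deflator = Nominal/Real × 100 = 121743.25/102305.13 × 100 = 119.000.

119.00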